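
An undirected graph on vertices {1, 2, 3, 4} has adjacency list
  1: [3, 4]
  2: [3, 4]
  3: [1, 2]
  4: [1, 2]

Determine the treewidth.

2

A width-2 tree decomposition is:
Bags: B1 = {2, 3, 4}  B2 = {1, 3, 4}
Tree: B1–B2
The largest bag has 3 vertices, giving width 2; this decomposition certifies tw(G) ≤ 2. Since 4–2–3–1–4 is a cycle in G, G is not acyclic. Forests are exactly the graphs of treewidth ≤ 1, so tw(G) ≥ 2. Therefore the treewidth is 2.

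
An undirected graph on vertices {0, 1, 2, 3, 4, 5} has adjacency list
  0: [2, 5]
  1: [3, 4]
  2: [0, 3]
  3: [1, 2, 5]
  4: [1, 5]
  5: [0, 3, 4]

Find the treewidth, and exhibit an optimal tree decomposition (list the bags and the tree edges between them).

Treewidth 2.
One optimal decomposition is:
Bags: B1 = {0, 2, 3}  B2 = {0, 3, 5}  B3 = {1, 3, 5}  B4 = {1, 4, 5}
Tree: B1–B2, B2–B3, B3–B4

The largest bag has 3 vertices, giving width 2; this decomposition certifies tw(G) ≤ 2. The edges 2–0–5–3–2 form a cycle, so G is not a tree and its treewidth is at least 2. The upper and lower bounds meet at 2, so that is the treewidth.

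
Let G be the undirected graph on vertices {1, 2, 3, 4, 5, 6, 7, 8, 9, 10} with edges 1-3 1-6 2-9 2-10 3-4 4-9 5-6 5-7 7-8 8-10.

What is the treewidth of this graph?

2

A width-2 tree decomposition is:
Bags: B1 = {5, 7, 8}  B2 = {5, 6, 8}  B3 = {1, 6, 8}  B4 = {1, 3, 8}  B5 = {3, 4, 8}  B6 = {4, 8, 9}  B7 = {2, 8, 9}  B8 = {2, 8, 10}
Tree: B1–B2, B2–B3, B3–B4, B4–B5, B5–B6, B6–B7, B7–B8
The largest bag has 3 vertices, giving width 2; this decomposition certifies tw(G) ≤ 2. Since 8–7–5–6–1–3–4–9–2–10–8 is a cycle in G, G is not acyclic. Forests are exactly the graphs of treewidth ≤ 1, so tw(G) ≥ 2. Therefore the treewidth is 2.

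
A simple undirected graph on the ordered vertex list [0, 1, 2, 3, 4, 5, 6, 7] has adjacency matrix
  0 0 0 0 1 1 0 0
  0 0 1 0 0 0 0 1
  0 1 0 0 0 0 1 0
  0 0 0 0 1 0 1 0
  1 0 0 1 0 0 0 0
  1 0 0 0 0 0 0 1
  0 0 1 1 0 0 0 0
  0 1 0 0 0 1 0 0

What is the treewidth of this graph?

A width-2 tree decomposition is:
Bags: B1 = {0, 4, 5}  B2 = {4, 5, 7}  B3 = {1, 4, 7}  B4 = {1, 2, 4}  B5 = {2, 4, 6}  B6 = {3, 4, 6}
Tree: B1–B2, B2–B3, B3–B4, B4–B5, B5–B6
Every bag has size at most 3, so the width is 3 − 1 = 2 and tw(G) ≤ 2. For the lower bound, G contains the cycle 4–0–5–7–1–2–6–3–4, so G is not a forest; only forests have treewidth ≤ 1, hence tw(G) ≥ 2. Combining the bounds, tw(G) = 2.

2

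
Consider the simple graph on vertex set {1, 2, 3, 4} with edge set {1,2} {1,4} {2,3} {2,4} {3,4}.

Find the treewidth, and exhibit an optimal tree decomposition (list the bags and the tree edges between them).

Every bag has size at most 3, so the width is 3 − 1 = 2 and tw(G) ≤ 2. For the lower bound, the 3 vertices {1, 2, 4} are pairwise adjacent, and any tree decomposition puts a clique entirely inside one bag — forcing width ≥ 2. The upper and lower bounds meet at 2, so that is the treewidth.

Treewidth 2.
One optimal decomposition is:
Bags: B1 = {2, 3, 4}  B2 = {1, 2, 4}
Tree: B1–B2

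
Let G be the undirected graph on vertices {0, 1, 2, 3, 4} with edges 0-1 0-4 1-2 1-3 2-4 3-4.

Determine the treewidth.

A width-2 tree decomposition is:
Bags: B1 = {0, 1, 4}  B2 = {1, 2, 4}  B3 = {1, 3, 4}
Tree: B1–B2, B2–B3
Every bag has size at most 3, so the width is 3 − 1 = 2 and tw(G) ≤ 2. Since 4–0–1–2–4 is a cycle in G, G is not acyclic. Forests are exactly the graphs of treewidth ≤ 1, so tw(G) ≥ 2. Hence tw(G) = 2 exactly.

2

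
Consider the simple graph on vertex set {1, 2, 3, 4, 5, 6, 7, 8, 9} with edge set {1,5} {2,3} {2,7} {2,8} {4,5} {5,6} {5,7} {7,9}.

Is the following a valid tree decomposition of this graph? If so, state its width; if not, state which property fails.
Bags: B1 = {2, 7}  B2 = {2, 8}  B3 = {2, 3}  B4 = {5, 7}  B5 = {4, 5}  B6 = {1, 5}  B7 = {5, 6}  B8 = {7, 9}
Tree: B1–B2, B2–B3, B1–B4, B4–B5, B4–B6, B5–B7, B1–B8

Checking the three conditions: (i) the bags cover all of {1, 2, 3, 4, 5, 6, 7, 8, 9}; (ii) for each edge, some bag contains both endpoints; (iii) the bags containing any fixed vertex form a subtree. All hold, so the decomposition is valid with width 2 − 1 = 1.

Yes; width 1.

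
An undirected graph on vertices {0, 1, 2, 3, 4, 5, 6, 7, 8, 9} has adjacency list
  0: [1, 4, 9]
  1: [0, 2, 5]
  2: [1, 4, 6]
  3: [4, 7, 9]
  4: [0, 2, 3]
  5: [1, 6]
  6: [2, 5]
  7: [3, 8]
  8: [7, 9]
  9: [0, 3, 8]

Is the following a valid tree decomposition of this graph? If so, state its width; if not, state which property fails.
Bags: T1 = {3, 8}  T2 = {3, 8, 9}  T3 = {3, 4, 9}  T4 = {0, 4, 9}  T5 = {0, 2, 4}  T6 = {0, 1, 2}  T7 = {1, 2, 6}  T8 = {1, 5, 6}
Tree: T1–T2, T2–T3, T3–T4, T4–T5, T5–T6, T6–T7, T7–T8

No — vertex 7 appears in no bag.

A tree decomposition must satisfy three properties: every vertex lies in some bag; for every edge, both endpoints lie together in some bag; and for every vertex, the bags containing it form a connected subtree. Here vertex 7 appears in no bag, so the decomposition is invalid.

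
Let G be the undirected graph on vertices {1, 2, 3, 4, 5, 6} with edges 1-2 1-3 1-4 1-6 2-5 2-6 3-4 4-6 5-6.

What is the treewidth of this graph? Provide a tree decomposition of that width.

Every bag has size at most 3, so the width is 3 − 1 = 2 and tw(G) ≤ 2. For the lower bound, the 3 vertices {1, 2, 6} are pairwise adjacent, and any tree decomposition puts a clique entirely inside one bag — forcing width ≥ 2. Therefore the treewidth is 2.

Treewidth 2.
Bags: B1 = {1, 4, 6}  B2 = {1, 2, 6}  B3 = {1, 3, 4}  B4 = {2, 5, 6}
Tree: B1–B2, B1–B3, B2–B4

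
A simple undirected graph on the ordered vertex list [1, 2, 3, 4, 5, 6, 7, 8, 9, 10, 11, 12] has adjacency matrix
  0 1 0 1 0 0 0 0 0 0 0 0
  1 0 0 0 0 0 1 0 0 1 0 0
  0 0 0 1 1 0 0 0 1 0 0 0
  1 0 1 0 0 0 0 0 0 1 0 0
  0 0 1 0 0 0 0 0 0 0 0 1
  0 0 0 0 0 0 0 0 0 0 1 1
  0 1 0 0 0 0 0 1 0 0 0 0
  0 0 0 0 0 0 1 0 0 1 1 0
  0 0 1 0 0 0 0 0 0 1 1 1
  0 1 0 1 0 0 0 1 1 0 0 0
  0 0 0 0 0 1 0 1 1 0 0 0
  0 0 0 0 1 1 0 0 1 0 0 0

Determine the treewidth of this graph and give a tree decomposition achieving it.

Every bag has size at most 4, so the width is 4 − 1 = 3 and tw(G) ≤ 3. For the lower bound: the 4 vertex sets {1,2,7}, {8}, {10}, {3,4,9,11} are disjoint, each induces a connected subgraph, and every pair is joined by at least one edge of G. Contracting each set to a single vertex therefore yields K_{4} as a minor, and since treewidth is minor-monotone, tw(G) ≥ tw(K_{4}) = 3. Combining the bounds, tw(G) = 3.

Treewidth 3.
Bags: B1 = {1, 2, 7, 8}  B2 = {1, 2, 8, 10}  B3 = {1, 4, 8, 10}  B4 = {4, 8, 10, 11}  B5 = {4, 9, 10, 11}  B6 = {3, 4, 9, 11}  B7 = {3, 6, 9, 11}  B8 = {3, 6, 9, 12}  B9 = {3, 5, 6, 12}
Tree: B1–B2, B2–B3, B3–B4, B4–B5, B5–B6, B6–B7, B7–B8, B8–B9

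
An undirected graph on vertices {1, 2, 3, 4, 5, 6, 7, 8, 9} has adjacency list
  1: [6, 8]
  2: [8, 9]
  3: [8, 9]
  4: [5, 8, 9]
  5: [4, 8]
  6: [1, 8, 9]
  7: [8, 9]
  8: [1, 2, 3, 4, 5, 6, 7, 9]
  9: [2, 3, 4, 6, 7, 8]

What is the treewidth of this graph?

A width-2 tree decomposition is:
Bags: B1 = {4, 8, 9}  B2 = {2, 8, 9}  B3 = {4, 5, 8}  B4 = {7, 8, 9}  B5 = {3, 8, 9}  B6 = {6, 8, 9}  B7 = {1, 6, 8}
Tree: B1–B2, B1–B3, B2–B4, B2–B5, B4–B6, B6–B7
Each bag holds 3 vertices, so the decomposition has width 2, which upper-bounds the treewidth. For the lower bound, the 3 vertices {1, 6, 8} are pairwise adjacent, and any tree decomposition puts a clique entirely inside one bag — forcing width ≥ 2. Therefore the treewidth is 2.

2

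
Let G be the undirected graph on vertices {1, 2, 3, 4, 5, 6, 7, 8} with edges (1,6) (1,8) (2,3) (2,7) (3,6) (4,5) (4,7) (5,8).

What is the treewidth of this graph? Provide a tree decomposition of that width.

Each bag holds 3 vertices, so the decomposition has width 2, which upper-bounds the treewidth. Since 2–7–4–5–8–1–6–3–2 is a cycle in G, G is not acyclic. Forests are exactly the graphs of treewidth ≤ 1, so tw(G) ≥ 2. Combining the bounds, tw(G) = 2.

Treewidth 2.
One optimal decomposition is:
Bags: B1 = {2, 4, 7}  B2 = {2, 4, 5}  B3 = {2, 5, 8}  B4 = {1, 2, 8}  B5 = {1, 2, 6}  B6 = {2, 3, 6}
Tree: B1–B2, B2–B3, B3–B4, B4–B5, B5–B6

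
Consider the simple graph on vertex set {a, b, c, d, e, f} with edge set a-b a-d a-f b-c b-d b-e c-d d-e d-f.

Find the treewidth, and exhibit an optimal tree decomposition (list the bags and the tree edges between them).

Treewidth 2.
One optimal decomposition is:
Bags: B1 = {a, d, f}  B2 = {a, b, d}  B3 = {b, c, d}  B4 = {b, d, e}
Tree: B1–B2, B2–B3, B3–B4

Every bag has size at most 3, so the width is 3 − 1 = 2 and tw(G) ≤ 2. On the other hand G contains the 3-clique {a, d, f}. A clique must lie in a single bag of any decomposition, so no decomposition can have width below 2. Hence tw(G) = 2 exactly.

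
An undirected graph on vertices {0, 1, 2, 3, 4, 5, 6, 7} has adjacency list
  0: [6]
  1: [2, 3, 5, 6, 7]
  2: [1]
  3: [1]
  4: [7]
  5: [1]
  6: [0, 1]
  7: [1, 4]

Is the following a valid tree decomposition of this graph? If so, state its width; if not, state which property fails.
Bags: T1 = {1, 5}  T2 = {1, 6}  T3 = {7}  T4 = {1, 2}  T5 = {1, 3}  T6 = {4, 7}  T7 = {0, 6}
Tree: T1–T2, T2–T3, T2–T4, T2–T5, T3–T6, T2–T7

A tree decomposition must satisfy three properties: every vertex lies in some bag; for every edge, both endpoints lie together in some bag; and for every vertex, the bags containing it form a connected subtree. Here edge (1,7) lies in no bag, so the decomposition is invalid.

No — edge (1,7) lies in no bag.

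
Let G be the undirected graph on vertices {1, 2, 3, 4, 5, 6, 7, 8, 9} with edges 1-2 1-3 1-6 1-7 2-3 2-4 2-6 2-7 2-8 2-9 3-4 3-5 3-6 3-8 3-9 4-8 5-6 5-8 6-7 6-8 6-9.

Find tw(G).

3

A width-3 tree decomposition is:
Bags: B1 = {1, 2, 6, 7}  B2 = {1, 2, 3, 6}  B3 = {2, 3, 6, 8}  B4 = {2, 3, 6, 9}  B5 = {3, 5, 6, 8}  B6 = {2, 3, 4, 8}
Tree: B1–B2, B2–B3, B2–B4, B3–B5, B3–B6
Every bag has size at most 4, so the width is 4 − 1 = 3 and tw(G) ≤ 3. For the lower bound, the 4 vertices {2, 3, 4, 8} are pairwise adjacent, and any tree decomposition puts a clique entirely inside one bag — forcing width ≥ 3. Hence tw(G) = 3 exactly.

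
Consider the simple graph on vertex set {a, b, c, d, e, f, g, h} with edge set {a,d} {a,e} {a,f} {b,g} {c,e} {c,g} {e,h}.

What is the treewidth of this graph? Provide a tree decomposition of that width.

Every bag has size at most 2, so the width is 2 − 1 = 1 and tw(G) ≤ 1. G has an edge, so its treewidth is at least 1. The upper and lower bounds meet at 1, so that is the treewidth.

Treewidth 1.
One such decomposition:
Bags: B1 = {b, g}  B2 = {c, g}  B3 = {c, e}  B4 = {a, e}  B5 = {e, h}  B6 = {a, d}  B7 = {a, f}
Tree: B1–B2, B2–B3, B3–B4, B4–B5, B4–B6, B4–B7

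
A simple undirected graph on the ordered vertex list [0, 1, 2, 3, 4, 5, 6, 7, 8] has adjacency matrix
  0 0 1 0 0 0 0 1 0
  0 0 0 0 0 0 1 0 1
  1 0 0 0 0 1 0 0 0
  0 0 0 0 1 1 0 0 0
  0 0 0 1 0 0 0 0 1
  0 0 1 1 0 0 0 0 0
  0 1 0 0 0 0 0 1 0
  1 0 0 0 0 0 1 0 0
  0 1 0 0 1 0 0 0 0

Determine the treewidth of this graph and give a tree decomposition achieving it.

Treewidth 2.
Bags: B1 = {0, 2, 5}  B2 = {0, 5, 7}  B3 = {5, 6, 7}  B4 = {1, 5, 6}  B5 = {1, 5, 8}  B6 = {4, 5, 8}  B7 = {3, 4, 5}
Tree: B1–B2, B2–B3, B3–B4, B4–B5, B5–B6, B6–B7

The largest bag has 3 vertices, giving width 2; this decomposition certifies tw(G) ≤ 2. The edges 5–2–0–7–6–1–8–4–3–5 form a cycle, so G is not a tree and its treewidth is at least 2. Therefore the treewidth is 2.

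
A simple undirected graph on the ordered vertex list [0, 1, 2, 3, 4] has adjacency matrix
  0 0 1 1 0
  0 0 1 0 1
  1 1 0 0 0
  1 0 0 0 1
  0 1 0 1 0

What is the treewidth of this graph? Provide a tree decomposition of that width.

Every bag has size at most 3, so the width is 3 − 1 = 2 and tw(G) ≤ 2. Since 0–3–4–1–2–0 is a cycle in G, G is not acyclic. Forests are exactly the graphs of treewidth ≤ 1, so tw(G) ≥ 2. Hence tw(G) = 2 exactly.

Treewidth 2.
One optimal decomposition is:
Bags: B1 = {0, 3, 4}  B2 = {0, 1, 4}  B3 = {0, 1, 2}
Tree: B1–B2, B2–B3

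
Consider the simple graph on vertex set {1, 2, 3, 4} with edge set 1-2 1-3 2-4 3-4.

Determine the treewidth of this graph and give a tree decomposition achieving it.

Treewidth 2.
Bags: B1 = {1, 2, 3}  B2 = {2, 3, 4}
Tree: B1–B2

Every bag has size at most 3, so the width is 3 − 1 = 2 and tw(G) ≤ 2. For the lower bound, G contains the cycle 2–1–3–4–2, so G is not a forest; only forests have treewidth ≤ 1, hence tw(G) ≥ 2. The upper and lower bounds meet at 2, so that is the treewidth.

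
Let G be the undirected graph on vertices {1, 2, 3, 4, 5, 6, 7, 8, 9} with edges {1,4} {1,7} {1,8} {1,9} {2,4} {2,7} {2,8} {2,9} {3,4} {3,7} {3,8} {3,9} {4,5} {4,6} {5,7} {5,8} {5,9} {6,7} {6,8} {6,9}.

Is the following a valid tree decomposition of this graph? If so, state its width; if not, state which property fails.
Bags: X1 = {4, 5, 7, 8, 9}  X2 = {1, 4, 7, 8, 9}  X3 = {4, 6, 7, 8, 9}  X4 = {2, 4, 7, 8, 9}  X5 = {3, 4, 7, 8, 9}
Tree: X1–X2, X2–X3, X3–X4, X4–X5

Vertex coverage: the bags together contain {1, 2, 3, 4, 5, 6, 7, 8, 9}, the full vertex set. Edge coverage: each edge of G has both endpoints in at least one bag. Running intersection: for every vertex, the bags containing it form a connected subtree. All three properties hold, so this is a valid tree decomposition of width max|bag| − 1 = 4, and hence tw(G) ≤ 4.

Yes; width 4.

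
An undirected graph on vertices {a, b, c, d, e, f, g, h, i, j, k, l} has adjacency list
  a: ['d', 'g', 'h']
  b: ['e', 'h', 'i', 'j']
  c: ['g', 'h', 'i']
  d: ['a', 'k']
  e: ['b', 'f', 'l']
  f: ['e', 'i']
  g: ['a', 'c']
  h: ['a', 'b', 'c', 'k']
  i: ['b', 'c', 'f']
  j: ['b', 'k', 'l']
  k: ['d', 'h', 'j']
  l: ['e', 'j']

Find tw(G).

3

A width-3 tree decomposition is:
Bags: B1 = {e, f, j, l}  B2 = {b, e, f, j}  B3 = {b, f, i, j}  B4 = {b, i, j, k}  B5 = {b, h, i, k}  B6 = {c, h, i, k}  B7 = {c, d, h, k}  B8 = {a, c, d, h}  B9 = {a, c, d, g}
Tree: B1–B2, B2–B3, B3–B4, B4–B5, B5–B6, B6–B7, B7–B8, B8–B9
The largest bag has 4 vertices, giving width 3; this decomposition certifies tw(G) ≤ 3. For the lower bound: the 4 vertex sets {e,f,l}, {j}, {b}, {c,h,i,k} are disjoint, each induces a connected subgraph, and every pair is joined by at least one edge of G. Contracting each set to a single vertex therefore yields K_{4} as a minor, and since treewidth is minor-monotone, tw(G) ≥ tw(K_{4}) = 3. Combining the bounds, tw(G) = 3.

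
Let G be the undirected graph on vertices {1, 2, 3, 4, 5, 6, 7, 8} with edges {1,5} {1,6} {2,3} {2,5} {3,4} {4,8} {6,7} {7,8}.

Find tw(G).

2

A width-2 tree decomposition is:
Bags: B1 = {4, 7, 8}  B2 = {4, 6, 7}  B3 = {1, 4, 6}  B4 = {1, 4, 5}  B5 = {2, 4, 5}  B6 = {2, 3, 4}
Tree: B1–B2, B2–B3, B3–B4, B4–B5, B5–B6
Each bag holds 3 vertices, so the decomposition has width 2, which upper-bounds the treewidth. For the lower bound, G contains the cycle 4–8–7–6–1–5–2–3–4, so G is not a forest; only forests have treewidth ≤ 1, hence tw(G) ≥ 2. The upper and lower bounds meet at 2, so that is the treewidth.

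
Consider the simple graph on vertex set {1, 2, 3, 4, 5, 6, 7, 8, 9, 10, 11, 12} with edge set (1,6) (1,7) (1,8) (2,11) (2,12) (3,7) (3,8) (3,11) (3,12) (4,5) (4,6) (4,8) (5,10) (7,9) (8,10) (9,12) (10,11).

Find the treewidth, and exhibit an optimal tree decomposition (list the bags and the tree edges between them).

Each bag holds 4 vertices, so the decomposition has width 3, which upper-bounds the treewidth. For the lower bound: the 4 vertex sets {2,9,12}, {7}, {3}, {1,8,10,11} are disjoint, each induces a connected subgraph, and every pair is joined by at least one edge of G. Contracting each set to a single vertex therefore yields K_{4} as a minor, and since treewidth is minor-monotone, tw(G) ≥ tw(K_{4}) = 3. Therefore the treewidth is 3.

Treewidth 3.
One such decomposition:
Bags: B1 = {2, 7, 9, 12}  B2 = {2, 3, 7, 12}  B3 = {2, 3, 7, 11}  B4 = {1, 3, 7, 11}  B5 = {1, 3, 8, 11}  B6 = {1, 8, 10, 11}  B7 = {1, 6, 8, 10}  B8 = {4, 6, 8, 10}  B9 = {4, 5, 6, 10}
Tree: B1–B2, B2–B3, B3–B4, B4–B5, B5–B6, B6–B7, B7–B8, B8–B9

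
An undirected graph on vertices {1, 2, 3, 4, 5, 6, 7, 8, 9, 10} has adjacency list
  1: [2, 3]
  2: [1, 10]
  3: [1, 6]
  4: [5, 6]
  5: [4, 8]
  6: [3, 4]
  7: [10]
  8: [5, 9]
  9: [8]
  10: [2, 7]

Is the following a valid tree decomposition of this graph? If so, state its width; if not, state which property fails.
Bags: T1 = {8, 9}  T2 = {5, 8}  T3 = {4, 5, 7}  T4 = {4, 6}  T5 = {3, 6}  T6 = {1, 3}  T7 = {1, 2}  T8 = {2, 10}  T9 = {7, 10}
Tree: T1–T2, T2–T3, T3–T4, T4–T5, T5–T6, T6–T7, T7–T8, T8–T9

A tree decomposition must satisfy three properties: every vertex lies in some bag; for every edge, both endpoints lie together in some bag; and for every vertex, the bags containing it form a connected subtree. Here bags containing vertex 7 are not connected in the tree, so the decomposition is invalid.

No — bags containing vertex 7 are not connected in the tree.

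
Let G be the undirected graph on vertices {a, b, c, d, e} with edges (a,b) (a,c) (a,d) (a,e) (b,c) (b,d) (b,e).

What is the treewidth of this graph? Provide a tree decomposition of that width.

Treewidth 2.
Bags: B1 = {a, b, c}  B2 = {a, b, e}  B3 = {a, b, d}
Tree: B1–B2, B2–B3

The largest bag has 3 vertices, giving width 2; this decomposition certifies tw(G) ≤ 2. On the other hand G contains the 3-clique {a, b, d}. A clique must lie in a single bag of any decomposition, so no decomposition can have width below 2. The upper and lower bounds meet at 2, so that is the treewidth.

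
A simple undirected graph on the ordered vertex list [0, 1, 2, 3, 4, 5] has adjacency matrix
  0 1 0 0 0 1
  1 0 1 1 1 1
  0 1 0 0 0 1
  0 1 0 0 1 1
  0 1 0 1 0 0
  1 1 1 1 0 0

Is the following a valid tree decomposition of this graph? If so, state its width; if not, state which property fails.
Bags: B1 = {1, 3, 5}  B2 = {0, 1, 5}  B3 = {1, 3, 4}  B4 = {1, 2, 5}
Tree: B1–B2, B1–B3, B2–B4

Vertex coverage: the bags together contain {0, 1, 2, 3, 4, 5}, the full vertex set. Edge coverage: each edge of G has both endpoints in at least one bag. Running intersection: for every vertex, the bags containing it form a connected subtree. All three properties hold, so this is a valid tree decomposition of width max|bag| − 1 = 2, and hence tw(G) ≤ 2.

Yes; width 2.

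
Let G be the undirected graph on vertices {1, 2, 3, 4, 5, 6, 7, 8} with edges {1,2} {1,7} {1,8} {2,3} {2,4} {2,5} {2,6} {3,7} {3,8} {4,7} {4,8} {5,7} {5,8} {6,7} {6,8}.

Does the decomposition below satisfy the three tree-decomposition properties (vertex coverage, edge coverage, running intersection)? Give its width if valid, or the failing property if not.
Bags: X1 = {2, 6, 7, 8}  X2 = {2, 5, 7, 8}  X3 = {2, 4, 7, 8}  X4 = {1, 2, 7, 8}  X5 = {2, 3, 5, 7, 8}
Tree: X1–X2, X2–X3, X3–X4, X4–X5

A tree decomposition must satisfy three properties: every vertex lies in some bag; for every edge, both endpoints lie together in some bag; and for every vertex, the bags containing it form a connected subtree. Here bags containing vertex 5 are not connected in the tree, so the decomposition is invalid.

No — bags containing vertex 5 are not connected in the tree.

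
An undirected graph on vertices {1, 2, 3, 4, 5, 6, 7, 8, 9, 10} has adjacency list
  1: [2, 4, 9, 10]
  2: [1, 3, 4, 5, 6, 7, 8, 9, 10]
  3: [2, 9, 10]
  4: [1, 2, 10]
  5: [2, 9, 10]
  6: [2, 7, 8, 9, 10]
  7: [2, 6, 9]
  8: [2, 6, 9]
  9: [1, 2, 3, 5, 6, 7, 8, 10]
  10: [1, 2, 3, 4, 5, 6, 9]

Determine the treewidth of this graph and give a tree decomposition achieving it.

The largest bag has 4 vertices, giving width 3; this decomposition certifies tw(G) ≤ 3. Conversely, {2, 6, 8, 9} is a clique of size 4, and the vertices of any clique must share a bag in every tree decomposition; so some bag has ≥ 4 vertices and tw(G) ≥ 3. The upper and lower bounds meet at 3, so that is the treewidth.

Treewidth 3.
One optimal decomposition is:
Bags: B1 = {2, 6, 9, 10}  B2 = {2, 6, 7, 9}  B3 = {2, 5, 9, 10}  B4 = {1, 2, 9, 10}  B5 = {2, 3, 9, 10}  B6 = {2, 6, 8, 9}  B7 = {1, 2, 4, 10}
Tree: B1–B2, B1–B3, B1–B4, B4–B5, B1–B6, B4–B7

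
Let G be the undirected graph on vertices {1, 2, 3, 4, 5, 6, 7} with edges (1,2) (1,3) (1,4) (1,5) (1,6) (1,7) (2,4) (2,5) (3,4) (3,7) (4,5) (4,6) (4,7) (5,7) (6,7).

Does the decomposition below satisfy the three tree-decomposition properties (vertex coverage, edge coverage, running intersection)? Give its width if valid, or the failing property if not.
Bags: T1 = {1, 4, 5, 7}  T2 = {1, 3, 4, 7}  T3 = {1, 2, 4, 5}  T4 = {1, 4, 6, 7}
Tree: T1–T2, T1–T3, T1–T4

Yes; width 3.

Every vertex of G appears in some bag (union = {1, 2, 3, 4, 5, 6, 7}); every edge is covered by a bag; and for each vertex v the set of bags containing v is connected in the bag tree. The decomposition is therefore valid. The largest bag has 4 vertices, so the width is 3.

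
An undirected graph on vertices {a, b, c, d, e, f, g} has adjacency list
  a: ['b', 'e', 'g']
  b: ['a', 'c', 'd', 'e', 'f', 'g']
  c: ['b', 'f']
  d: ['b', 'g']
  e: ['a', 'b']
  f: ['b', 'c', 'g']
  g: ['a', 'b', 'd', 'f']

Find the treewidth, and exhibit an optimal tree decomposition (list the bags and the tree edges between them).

Treewidth 2.
One optimal decomposition is:
Bags: B1 = {b, f, g}  B2 = {a, b, g}  B3 = {b, d, g}  B4 = {b, c, f}  B5 = {a, b, e}
Tree: B1–B2, B2–B3, B1–B4, B2–B5

The largest bag has 3 vertices, giving width 2; this decomposition certifies tw(G) ≤ 2. For the lower bound, the 3 vertices {b, d, g} are pairwise adjacent, and any tree decomposition puts a clique entirely inside one bag — forcing width ≥ 2. The upper and lower bounds meet at 2, so that is the treewidth.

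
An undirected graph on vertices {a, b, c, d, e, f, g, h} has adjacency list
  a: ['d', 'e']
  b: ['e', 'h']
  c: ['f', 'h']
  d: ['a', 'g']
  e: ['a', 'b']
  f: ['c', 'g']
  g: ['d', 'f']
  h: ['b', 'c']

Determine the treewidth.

2

A width-2 tree decomposition is:
Bags: B1 = {b, e, h}  B2 = {c, e, h}  B3 = {c, e, f}  B4 = {e, f, g}  B5 = {d, e, g}  B6 = {a, d, e}
Tree: B1–B2, B2–B3, B3–B4, B4–B5, B5–B6
The largest bag has 3 vertices, giving width 2; this decomposition certifies tw(G) ≤ 2. The edges e–b–h–c–f–g–d–a–e form a cycle, so G is not a tree and its treewidth is at least 2. Combining the bounds, tw(G) = 2.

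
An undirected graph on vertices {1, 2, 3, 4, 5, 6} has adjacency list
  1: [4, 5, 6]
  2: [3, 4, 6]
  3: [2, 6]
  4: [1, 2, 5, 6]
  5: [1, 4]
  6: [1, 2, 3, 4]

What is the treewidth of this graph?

2

A width-2 tree decomposition is:
Bags: B1 = {2, 3, 6}  B2 = {2, 4, 6}  B3 = {1, 4, 6}  B4 = {1, 4, 5}
Tree: B1–B2, B2–B3, B3–B4
The largest bag has 3 vertices, giving width 2; this decomposition certifies tw(G) ≤ 2. Conversely, {2, 3, 6} is a clique of size 3, and the vertices of any clique must share a bag in every tree decomposition; so some bag has ≥ 3 vertices and tw(G) ≥ 2. The upper and lower bounds meet at 2, so that is the treewidth.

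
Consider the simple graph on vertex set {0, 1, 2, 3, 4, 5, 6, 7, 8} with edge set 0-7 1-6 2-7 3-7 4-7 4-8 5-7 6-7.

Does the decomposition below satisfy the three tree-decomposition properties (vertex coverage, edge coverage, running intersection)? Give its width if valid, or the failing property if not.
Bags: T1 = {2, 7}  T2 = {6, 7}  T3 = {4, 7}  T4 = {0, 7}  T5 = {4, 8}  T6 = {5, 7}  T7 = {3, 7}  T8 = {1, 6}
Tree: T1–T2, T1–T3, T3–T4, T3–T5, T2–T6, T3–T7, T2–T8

Every vertex of G appears in some bag (union = {0, 1, 2, 3, 4, 5, 6, 7, 8}); every edge is covered by a bag; and for each vertex v the set of bags containing v is connected in the bag tree. The decomposition is therefore valid. The largest bag has 2 vertices, so the width is 1.

Yes; width 1.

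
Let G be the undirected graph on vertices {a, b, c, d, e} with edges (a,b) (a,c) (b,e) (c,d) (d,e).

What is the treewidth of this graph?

2

A width-2 tree decomposition is:
Bags: B1 = {a, b, e}  B2 = {a, d, e}  B3 = {a, c, d}
Tree: B1–B2, B2–B3
The largest bag has 3 vertices, giving width 2; this decomposition certifies tw(G) ≤ 2. Since a–b–e–d–c–a is a cycle in G, G is not acyclic. Forests are exactly the graphs of treewidth ≤ 1, so tw(G) ≥ 2. Therefore the treewidth is 2.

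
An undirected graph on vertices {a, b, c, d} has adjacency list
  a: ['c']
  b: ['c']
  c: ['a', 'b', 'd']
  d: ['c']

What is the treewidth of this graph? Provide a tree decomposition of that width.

Treewidth 1.
Bags: B1 = {c, d}  B2 = {a, c}  B3 = {b, c}
Tree: B1–B2, B1–B3

Every bag has size at most 2, so the width is 2 − 1 = 1 and tw(G) ≤ 1. Since G has at least one edge (e.g. c–d), it is not an edgeless graph, so tw(G) ≥ 1. Hence tw(G) = 1 exactly.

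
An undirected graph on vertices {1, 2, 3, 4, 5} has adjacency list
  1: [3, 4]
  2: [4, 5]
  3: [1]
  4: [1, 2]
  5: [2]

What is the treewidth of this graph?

1

A width-1 tree decomposition is:
Bags: B1 = {2, 5}  B2 = {2, 4}  B3 = {1, 4}  B4 = {1, 3}
Tree: B1–B2, B2–B3, B3–B4
Every bag has size at most 2, so the width is 2 − 1 = 1 and tw(G) ≤ 1. Any graph with an edge has treewidth ≥ 1, and G has the edge 5–2. Therefore the treewidth is 1.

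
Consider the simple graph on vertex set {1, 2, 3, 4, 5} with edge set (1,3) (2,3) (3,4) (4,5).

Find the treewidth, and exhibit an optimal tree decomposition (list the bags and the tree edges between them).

Treewidth 1.
Bags: B1 = {4, 5}  B2 = {3, 4}  B3 = {1, 3}  B4 = {2, 3}
Tree: B1–B2, B2–B3, B3–B4

Every bag has size at most 2, so the width is 2 − 1 = 1 and tw(G) ≤ 1. Any graph with an edge has treewidth ≥ 1, and G has the edge 4–5. Therefore the treewidth is 1.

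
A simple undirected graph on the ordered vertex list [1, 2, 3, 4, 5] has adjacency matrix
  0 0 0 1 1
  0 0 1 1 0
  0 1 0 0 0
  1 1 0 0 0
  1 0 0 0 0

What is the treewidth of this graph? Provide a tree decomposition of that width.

Every bag has size at most 2, so the width is 2 − 1 = 1 and tw(G) ≤ 1. Any graph with an edge has treewidth ≥ 1, and G has the edge 3–2. Hence tw(G) = 1 exactly.

Treewidth 1.
One optimal decomposition is:
Bags: B1 = {2, 3}  B2 = {2, 4}  B3 = {1, 4}  B4 = {1, 5}
Tree: B1–B2, B2–B3, B3–B4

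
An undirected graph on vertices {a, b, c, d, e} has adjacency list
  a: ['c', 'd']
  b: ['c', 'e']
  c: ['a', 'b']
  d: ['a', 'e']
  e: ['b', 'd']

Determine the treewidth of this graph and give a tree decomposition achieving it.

Treewidth 2.
Bags: B1 = {b, d, e}  B2 = {b, c, d}  B3 = {a, c, d}
Tree: B1–B2, B2–B3

Every bag has size at most 3, so the width is 3 − 1 = 2 and tw(G) ≤ 2. Since d–e–b–c–a–d is a cycle in G, G is not acyclic. Forests are exactly the graphs of treewidth ≤ 1, so tw(G) ≥ 2. Hence tw(G) = 2 exactly.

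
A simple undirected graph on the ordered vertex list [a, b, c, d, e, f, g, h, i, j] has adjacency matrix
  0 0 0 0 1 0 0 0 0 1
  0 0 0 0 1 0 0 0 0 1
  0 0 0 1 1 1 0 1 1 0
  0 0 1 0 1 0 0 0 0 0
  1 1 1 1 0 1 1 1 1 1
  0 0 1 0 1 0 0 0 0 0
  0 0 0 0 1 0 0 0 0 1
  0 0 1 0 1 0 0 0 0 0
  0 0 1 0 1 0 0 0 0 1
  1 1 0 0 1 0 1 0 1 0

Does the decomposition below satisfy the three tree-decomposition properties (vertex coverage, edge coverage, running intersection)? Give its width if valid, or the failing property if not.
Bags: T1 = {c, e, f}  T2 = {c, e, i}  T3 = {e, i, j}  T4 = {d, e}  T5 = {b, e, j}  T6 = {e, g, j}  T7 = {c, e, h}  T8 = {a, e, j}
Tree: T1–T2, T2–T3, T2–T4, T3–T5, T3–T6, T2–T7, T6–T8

No — edge (c,d) lies in no bag.

A tree decomposition must satisfy three properties: every vertex lies in some bag; for every edge, both endpoints lie together in some bag; and for every vertex, the bags containing it form a connected subtree. Here edge (c,d) lies in no bag, so the decomposition is invalid.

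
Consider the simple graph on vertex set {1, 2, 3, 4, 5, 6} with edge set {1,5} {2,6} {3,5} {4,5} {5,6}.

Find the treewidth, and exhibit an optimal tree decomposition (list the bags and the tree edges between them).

The largest bag has 2 vertices, giving width 1; this decomposition certifies tw(G) ≤ 1. Since G has at least one edge (e.g. 5–6), it is not an edgeless graph, so tw(G) ≥ 1. Hence tw(G) = 1 exactly.

Treewidth 1.
One optimal decomposition is:
Bags: B1 = {5, 6}  B2 = {3, 5}  B3 = {4, 5}  B4 = {1, 5}  B5 = {2, 6}
Tree: B1–B2, B2–B3, B3–B4, B1–B5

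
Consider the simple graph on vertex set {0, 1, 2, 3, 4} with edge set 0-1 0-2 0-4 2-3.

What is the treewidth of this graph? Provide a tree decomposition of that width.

Every bag has size at most 2, so the width is 2 − 1 = 1 and tw(G) ≤ 1. G has an edge, so its treewidth is at least 1. Therefore the treewidth is 1.

Treewidth 1.
One optimal decomposition is:
Bags: B1 = {0, 1}  B2 = {0, 2}  B3 = {2, 3}  B4 = {0, 4}
Tree: B1–B2, B2–B3, B1–B4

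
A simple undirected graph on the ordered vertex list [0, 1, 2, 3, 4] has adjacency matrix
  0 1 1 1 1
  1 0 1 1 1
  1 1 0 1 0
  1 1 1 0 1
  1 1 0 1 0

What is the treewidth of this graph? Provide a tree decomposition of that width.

Treewidth 3.
Bags: B1 = {0, 1, 3, 4}  B2 = {0, 1, 2, 3}
Tree: B1–B2

The largest bag has 4 vertices, giving width 3; this decomposition certifies tw(G) ≤ 3. On the other hand G contains the 4-clique {0, 1, 2, 3}. A clique must lie in a single bag of any decomposition, so no decomposition can have width below 3. The upper and lower bounds meet at 3, so that is the treewidth.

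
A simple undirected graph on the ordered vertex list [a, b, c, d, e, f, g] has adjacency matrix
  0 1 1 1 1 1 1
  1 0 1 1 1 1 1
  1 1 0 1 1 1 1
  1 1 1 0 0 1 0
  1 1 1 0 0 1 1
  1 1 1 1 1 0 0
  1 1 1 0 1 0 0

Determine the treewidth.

A width-4 tree decomposition is:
Bags: B1 = {a, b, c, e, f}  B2 = {a, b, c, e, g}  B3 = {a, b, c, d, f}
Tree: B1–B2, B1–B3
Every bag has size at most 5, so the width is 5 − 1 = 4 and tw(G) ≤ 4. For the lower bound, the 5 vertices {a, b, c, d, f} are pairwise adjacent, and any tree decomposition puts a clique entirely inside one bag — forcing width ≥ 4. Hence tw(G) = 4 exactly.

4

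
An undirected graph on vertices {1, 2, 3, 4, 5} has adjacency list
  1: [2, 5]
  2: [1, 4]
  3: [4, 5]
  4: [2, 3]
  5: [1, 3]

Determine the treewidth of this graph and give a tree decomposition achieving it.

Each bag holds 3 vertices, so the decomposition has width 2, which upper-bounds the treewidth. The edges 1–2–4–3–5–1 form a cycle, so G is not a tree and its treewidth is at least 2. The upper and lower bounds meet at 2, so that is the treewidth.

Treewidth 2.
One optimal decomposition is:
Bags: B1 = {1, 2, 4}  B2 = {1, 3, 4}  B3 = {1, 3, 5}
Tree: B1–B2, B2–B3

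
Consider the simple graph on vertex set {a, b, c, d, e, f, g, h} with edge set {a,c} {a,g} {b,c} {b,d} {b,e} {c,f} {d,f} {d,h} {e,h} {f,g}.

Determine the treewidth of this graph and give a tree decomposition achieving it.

Treewidth 2.
One optimal decomposition is:
Bags: B1 = {d, e, h}  B2 = {b, d, e}  B3 = {b, d, f}  B4 = {b, c, f}  B5 = {c, f, g}  B6 = {a, c, g}
Tree: B1–B2, B2–B3, B3–B4, B4–B5, B5–B6

Each bag holds 3 vertices, so the decomposition has width 2, which upper-bounds the treewidth. For the lower bound, G contains the cycle h–e–b–d–h, so G is not a forest; only forests have treewidth ≤ 1, hence tw(G) ≥ 2. Therefore the treewidth is 2.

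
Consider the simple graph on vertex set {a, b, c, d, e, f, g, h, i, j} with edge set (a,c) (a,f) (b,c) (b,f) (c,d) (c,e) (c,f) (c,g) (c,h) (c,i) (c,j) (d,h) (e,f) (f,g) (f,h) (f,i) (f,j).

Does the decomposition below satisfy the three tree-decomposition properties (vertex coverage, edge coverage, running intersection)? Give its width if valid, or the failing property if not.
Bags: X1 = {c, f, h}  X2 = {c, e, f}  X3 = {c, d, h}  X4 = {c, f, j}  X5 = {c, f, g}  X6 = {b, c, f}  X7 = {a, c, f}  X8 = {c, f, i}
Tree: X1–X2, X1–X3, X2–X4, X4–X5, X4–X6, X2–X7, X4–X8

Checking the three conditions: (i) the bags cover all of {a, b, c, d, e, f, g, h, i, j}; (ii) for each edge, some bag contains both endpoints; (iii) the bags containing any fixed vertex form a subtree. All hold, so the decomposition is valid with width 3 − 1 = 2.

Yes; width 2.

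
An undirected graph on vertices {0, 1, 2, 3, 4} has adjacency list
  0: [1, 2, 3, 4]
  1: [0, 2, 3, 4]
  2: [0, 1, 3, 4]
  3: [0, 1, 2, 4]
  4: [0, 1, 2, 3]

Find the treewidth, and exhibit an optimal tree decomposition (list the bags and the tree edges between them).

Treewidth 4.
One optimal decomposition is:
Bags: B1 = {0, 1, 2, 3, 4}
Tree: (single bag)

With just one bag of size 5, the width is 5 − 1 = 4, so tw(G) ≤ 4. For the lower bound, the 5 vertices {0, 1, 2, 3, 4} are pairwise adjacent, and any tree decomposition puts a clique entirely inside one bag — forcing width ≥ 4. Hence tw(G) = 4 exactly.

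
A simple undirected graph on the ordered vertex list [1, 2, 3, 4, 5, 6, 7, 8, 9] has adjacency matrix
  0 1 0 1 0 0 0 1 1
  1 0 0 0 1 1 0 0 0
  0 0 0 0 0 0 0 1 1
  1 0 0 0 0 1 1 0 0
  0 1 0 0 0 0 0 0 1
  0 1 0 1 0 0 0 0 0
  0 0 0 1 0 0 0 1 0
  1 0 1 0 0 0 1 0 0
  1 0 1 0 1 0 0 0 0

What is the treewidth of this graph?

A width-3 tree decomposition is:
Bags: B1 = {2, 4, 6, 7}  B2 = {1, 2, 4, 7}  B3 = {1, 2, 7, 8}  B4 = {1, 2, 5, 8}  B5 = {1, 5, 8, 9}  B6 = {3, 5, 8, 9}
Tree: B1–B2, B2–B3, B3–B4, B4–B5, B5–B6
The largest bag has 4 vertices, giving width 3; this decomposition certifies tw(G) ≤ 3. For the lower bound: the 4 vertex sets {4,6,7}, {2}, {1}, {3,5,8,9} are disjoint, each induces a connected subgraph, and every pair is joined by at least one edge of G. Contracting each set to a single vertex therefore yields K_{4} as a minor, and since treewidth is minor-monotone, tw(G) ≥ tw(K_{4}) = 3. Hence tw(G) = 3 exactly.

3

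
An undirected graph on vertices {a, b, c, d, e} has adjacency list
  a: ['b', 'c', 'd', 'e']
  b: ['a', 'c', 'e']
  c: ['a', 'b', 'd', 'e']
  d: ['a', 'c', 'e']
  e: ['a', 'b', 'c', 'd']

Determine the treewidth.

3

A width-3 tree decomposition is:
Bags: B1 = {a, b, c, e}  B2 = {a, c, d, e}
Tree: B1–B2
The largest bag has 4 vertices, giving width 3; this decomposition certifies tw(G) ≤ 3. For the lower bound, the 4 vertices {a, c, d, e} are pairwise adjacent, and any tree decomposition puts a clique entirely inside one bag — forcing width ≥ 3. Therefore the treewidth is 3.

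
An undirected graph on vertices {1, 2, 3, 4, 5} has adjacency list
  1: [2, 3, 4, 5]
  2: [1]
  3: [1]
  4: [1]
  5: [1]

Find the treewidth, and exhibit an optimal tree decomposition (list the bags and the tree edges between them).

The largest bag has 2 vertices, giving width 1; this decomposition certifies tw(G) ≤ 1. G has an edge, so its treewidth is at least 1. The upper and lower bounds meet at 1, so that is the treewidth.

Treewidth 1.
One optimal decomposition is:
Bags: B1 = {1, 3}  B2 = {1, 4}  B3 = {1, 5}  B4 = {1, 2}
Tree: B1–B2, B2–B3, B3–B4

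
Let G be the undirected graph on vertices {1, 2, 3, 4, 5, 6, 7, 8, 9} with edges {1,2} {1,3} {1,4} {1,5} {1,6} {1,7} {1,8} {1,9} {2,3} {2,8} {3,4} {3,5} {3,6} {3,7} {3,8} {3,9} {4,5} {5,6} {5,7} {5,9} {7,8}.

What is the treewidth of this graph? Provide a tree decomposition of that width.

Treewidth 3.
One such decomposition:
Bags: B1 = {1, 3, 5, 6}  B2 = {1, 3, 5, 7}  B3 = {1, 3, 7, 8}  B4 = {1, 3, 5, 9}  B5 = {1, 2, 3, 8}  B6 = {1, 3, 4, 5}
Tree: B1–B2, B2–B3, B2–B4, B3–B5, B1–B6

Every bag has size at most 4, so the width is 4 − 1 = 3 and tw(G) ≤ 3. For the lower bound, the 4 vertices {1, 2, 3, 8} are pairwise adjacent, and any tree decomposition puts a clique entirely inside one bag — forcing width ≥ 3. Therefore the treewidth is 3.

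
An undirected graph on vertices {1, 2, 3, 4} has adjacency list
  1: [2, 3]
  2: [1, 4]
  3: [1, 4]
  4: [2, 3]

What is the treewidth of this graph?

2

A width-2 tree decomposition is:
Bags: B1 = {1, 3, 4}  B2 = {1, 2, 4}
Tree: B1–B2
Every bag has size at most 3, so the width is 3 − 1 = 2 and tw(G) ≤ 2. Since 1–3–4–2–1 is a cycle in G, G is not acyclic. Forests are exactly the graphs of treewidth ≤ 1, so tw(G) ≥ 2. Combining the bounds, tw(G) = 2.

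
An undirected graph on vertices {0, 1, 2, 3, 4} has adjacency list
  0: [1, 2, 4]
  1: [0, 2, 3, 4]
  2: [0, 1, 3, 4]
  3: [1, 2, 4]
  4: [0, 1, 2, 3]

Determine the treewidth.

A width-3 tree decomposition is:
Bags: B1 = {1, 2, 3, 4}  B2 = {0, 1, 2, 4}
Tree: B1–B2
Each bag holds 4 vertices, so the decomposition has width 3, which upper-bounds the treewidth. For the lower bound, the 4 vertices {0, 1, 2, 4} are pairwise adjacent, and any tree decomposition puts a clique entirely inside one bag — forcing width ≥ 3. Combining the bounds, tw(G) = 3.

3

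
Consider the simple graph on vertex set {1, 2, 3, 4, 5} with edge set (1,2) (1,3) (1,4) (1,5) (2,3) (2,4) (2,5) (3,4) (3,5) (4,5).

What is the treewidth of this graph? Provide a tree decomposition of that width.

Treewidth 4.
One such decomposition:
Bags: B1 = {1, 2, 3, 4, 5}
Tree: (single bag)

A single bag containing all 5 vertices is trivially a valid decomposition of width 4. For the lower bound, the 5 vertices {1, 2, 3, 4, 5} are pairwise adjacent, and any tree decomposition puts a clique entirely inside one bag — forcing width ≥ 4. Combining the bounds, tw(G) = 4.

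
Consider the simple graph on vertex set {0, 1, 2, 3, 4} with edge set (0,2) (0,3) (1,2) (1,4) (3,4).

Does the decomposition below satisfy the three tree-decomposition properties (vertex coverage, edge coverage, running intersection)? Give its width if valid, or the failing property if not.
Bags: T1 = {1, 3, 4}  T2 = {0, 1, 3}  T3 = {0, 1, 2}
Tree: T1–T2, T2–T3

Vertex coverage: the bags together contain {0, 1, 2, 3, 4}, the full vertex set. Edge coverage: each edge of G has both endpoints in at least one bag. Running intersection: for every vertex, the bags containing it form a connected subtree. All three properties hold, so this is a valid tree decomposition of width max|bag| − 1 = 2, and hence tw(G) ≤ 2.

Yes; width 2.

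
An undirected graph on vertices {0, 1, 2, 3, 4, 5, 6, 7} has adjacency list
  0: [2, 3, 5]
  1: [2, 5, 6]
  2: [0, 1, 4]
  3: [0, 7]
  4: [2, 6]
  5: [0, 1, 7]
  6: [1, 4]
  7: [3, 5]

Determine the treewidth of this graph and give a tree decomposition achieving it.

Treewidth 2.
Bags: B1 = {1, 4, 6}  B2 = {1, 2, 4}  B3 = {1, 2, 5}  B4 = {0, 2, 5}  B5 = {0, 5, 7}  B6 = {0, 3, 7}
Tree: B1–B2, B2–B3, B3–B4, B4–B5, B5–B6

The largest bag has 3 vertices, giving width 2; this decomposition certifies tw(G) ≤ 2. For the lower bound, G contains the cycle 6–4–2–1–6, so G is not a forest; only forests have treewidth ≤ 1, hence tw(G) ≥ 2. Therefore the treewidth is 2.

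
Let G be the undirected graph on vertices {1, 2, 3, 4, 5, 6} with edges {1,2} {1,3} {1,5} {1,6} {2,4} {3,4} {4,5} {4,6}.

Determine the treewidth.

2

A width-2 tree decomposition is:
Bags: B1 = {1, 2, 4}  B2 = {1, 4, 5}  B3 = {1, 3, 4}  B4 = {1, 4, 6}
Tree: B1–B2, B2–B3, B3–B4
Every bag has size at most 3, so the width is 3 − 1 = 2 and tw(G) ≤ 2. For the lower bound, G contains the cycle 1–2–4–5–1, so G is not a forest; only forests have treewidth ≤ 1, hence tw(G) ≥ 2. The upper and lower bounds meet at 2, so that is the treewidth.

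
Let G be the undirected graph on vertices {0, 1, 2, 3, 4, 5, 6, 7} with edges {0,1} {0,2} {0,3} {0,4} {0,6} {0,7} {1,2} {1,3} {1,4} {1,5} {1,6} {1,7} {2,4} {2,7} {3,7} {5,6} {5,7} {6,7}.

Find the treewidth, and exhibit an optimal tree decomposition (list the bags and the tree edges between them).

Treewidth 3.
Bags: B1 = {0, 1, 3, 7}  B2 = {0, 1, 2, 7}  B3 = {0, 1, 6, 7}  B4 = {0, 1, 2, 4}  B5 = {1, 5, 6, 7}
Tree: B1–B2, B2–B3, B2–B4, B3–B5

Each bag holds 4 vertices, so the decomposition has width 3, which upper-bounds the treewidth. On the other hand G contains the 4-clique {0, 1, 2, 4}. A clique must lie in a single bag of any decomposition, so no decomposition can have width below 3. Hence tw(G) = 3 exactly.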